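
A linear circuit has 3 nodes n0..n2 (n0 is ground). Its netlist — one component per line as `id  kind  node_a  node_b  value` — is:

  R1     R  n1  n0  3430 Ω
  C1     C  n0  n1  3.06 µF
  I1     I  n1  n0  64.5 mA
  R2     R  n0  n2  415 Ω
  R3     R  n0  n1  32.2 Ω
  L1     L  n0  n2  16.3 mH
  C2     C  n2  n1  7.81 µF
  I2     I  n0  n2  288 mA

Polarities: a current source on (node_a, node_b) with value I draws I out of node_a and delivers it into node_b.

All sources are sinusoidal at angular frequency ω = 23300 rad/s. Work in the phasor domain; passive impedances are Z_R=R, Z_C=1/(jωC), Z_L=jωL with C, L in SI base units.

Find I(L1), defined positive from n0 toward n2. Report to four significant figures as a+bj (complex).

MNA unknowns: 2 node voltages V₁..V_2
R1: Y=0.0002915+0.000j on G[1,0]
C1: Y=0.000+0.07130j on G[0,1]
I1: z[1]−=0.0645, z[0]+=0.0645
R2: Y=0.002410+0.000j on G[0,2]
R3: Y=0.03106+0.000j on G[0,1]
L1: Y=0.000-0.002633j on G[0,2]
C2: Y=0.000+0.1820j on G[2,1]
I2: z[0]−=0.288, z[2]+=0.288
solve → V1=1.361-2.646j, V2=1.438-4.271j

0.01125+0.003786j A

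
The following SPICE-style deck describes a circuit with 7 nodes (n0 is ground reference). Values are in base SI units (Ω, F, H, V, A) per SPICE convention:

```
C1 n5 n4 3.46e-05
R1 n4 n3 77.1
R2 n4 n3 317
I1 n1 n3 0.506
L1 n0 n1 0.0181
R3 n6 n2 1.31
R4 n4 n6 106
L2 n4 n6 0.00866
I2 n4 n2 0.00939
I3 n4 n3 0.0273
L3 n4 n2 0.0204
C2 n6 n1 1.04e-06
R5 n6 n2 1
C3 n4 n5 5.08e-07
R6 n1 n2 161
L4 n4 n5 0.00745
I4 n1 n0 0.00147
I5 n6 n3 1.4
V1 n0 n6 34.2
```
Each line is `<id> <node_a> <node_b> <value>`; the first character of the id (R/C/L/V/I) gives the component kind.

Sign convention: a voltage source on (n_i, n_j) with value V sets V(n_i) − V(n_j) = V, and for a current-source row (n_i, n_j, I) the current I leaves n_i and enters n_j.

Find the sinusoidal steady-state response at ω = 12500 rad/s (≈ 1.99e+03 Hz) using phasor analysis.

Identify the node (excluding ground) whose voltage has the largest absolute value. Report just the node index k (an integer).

MNA unknowns: 6 node voltages V₁..V_6 plus 1 source current (V1)
C1: Y=0.000+0.4325j on G[5,4]
R1: Y=0.01297+0.000j on G[4,3]
R2: Y=0.003155+0.000j on G[4,3]
I1: z[1]−=0.506, z[3]+=0.506
L1: Y=0.000-0.004420j on G[0,1]
R3: Y=0.7634+0.000j on G[6,2]
R4: Y=0.009434+0.000j on G[4,6]
L2: Y=0.000-0.009238j on G[4,6]
I2: z[4]−=0.00939, z[2]+=0.00939
I3: z[4]−=0.0273, z[3]+=0.0273
L3: Y=0.000-0.003922j on G[4,2]
C2: Y=0.000+0.01300j on G[6,1]
R5: Y=1.000+0.000j on G[6,2]
C3: Y=0.000+0.006350j on G[4,5]
R6: Y=0.006211+0.000j on G[1,2]
L4: Y=0.000-0.01074j on G[4,5]
I4: z[1]−=0.00147, z[0]+=0.00147
I5: z[6]−=1.4, z[3]+=1.4
V1: row V0−V6=34.2, i_V1 at 0,6
solve → V1=-73.85+30.39j, V2=-34.12-0.04443j, V3=154.0+95.18j, V4=34.06+95.18j, V5=34.06+95.18j, V6=-34.20+0.000j
aux → i_V1=0.1358+0.3264j

3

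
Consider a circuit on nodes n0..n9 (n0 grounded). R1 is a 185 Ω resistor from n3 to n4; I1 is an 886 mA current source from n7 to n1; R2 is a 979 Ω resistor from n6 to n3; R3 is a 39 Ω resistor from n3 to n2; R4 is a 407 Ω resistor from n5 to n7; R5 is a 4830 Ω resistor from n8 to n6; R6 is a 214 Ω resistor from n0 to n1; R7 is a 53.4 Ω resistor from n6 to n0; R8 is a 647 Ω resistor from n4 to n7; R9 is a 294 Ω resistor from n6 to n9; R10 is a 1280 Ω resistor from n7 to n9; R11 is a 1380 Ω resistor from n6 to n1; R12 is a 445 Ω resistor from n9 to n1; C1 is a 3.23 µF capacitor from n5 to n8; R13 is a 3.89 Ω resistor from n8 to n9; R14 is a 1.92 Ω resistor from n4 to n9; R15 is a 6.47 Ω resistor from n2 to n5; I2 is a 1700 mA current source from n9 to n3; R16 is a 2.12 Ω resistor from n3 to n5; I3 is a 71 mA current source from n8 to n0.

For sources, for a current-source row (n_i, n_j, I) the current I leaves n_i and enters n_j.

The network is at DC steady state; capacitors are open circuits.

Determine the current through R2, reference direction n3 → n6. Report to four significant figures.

0.04667 A

Element admittances at DC:
  Y(R1) = 0.005405 S between n3,n4
  I1: injects 0.886 A into n1 (from n7)
  Y(R2) = 0.001021 S between n6,n3
  Y(R3) = 0.02564 S between n3,n2
  Y(R4) = 0.002457 S between n5,n7
  Y(R5) = 0.0002070 S between n8,n6
  Y(R6) = 0.004673 S between n0,n1
  Y(R7) = 0.01873 S between n6,n0
  Y(R8) = 0.001546 S between n4,n7
  Y(R9) = 0.003401 S between n6,n9
  Y(R10) = 0.0007813 S between n7,n9
  Y(R11) = 0.0007246 S between n6,n1
  Y(R12) = 0.002247 S between n9,n1
  Y(C1) = 0.000 S between n5,n8
  Y(R13) = 0.2571 S between n8,n9
  Y(R14) = 0.5208 S between n4,n9
  Y(R15) = 0.1546 S between n2,n5
  I2: injects 1.7 A into n3 (from n9)
  Y(R16) = 0.4717 S between n3,n5
  I3: injects 0.071 A into n0 (from n8)
Assemble and solve the 9×9 MNA system:
  V(n1)=67.43  V(n2)=23.91  V(n3)=25.08  V(n4)=-156.6  V(n5)=23.72  V(n6)=-20.62  V(n7)=-249.5  V(n8)=-158.4  V(n9)=-158.2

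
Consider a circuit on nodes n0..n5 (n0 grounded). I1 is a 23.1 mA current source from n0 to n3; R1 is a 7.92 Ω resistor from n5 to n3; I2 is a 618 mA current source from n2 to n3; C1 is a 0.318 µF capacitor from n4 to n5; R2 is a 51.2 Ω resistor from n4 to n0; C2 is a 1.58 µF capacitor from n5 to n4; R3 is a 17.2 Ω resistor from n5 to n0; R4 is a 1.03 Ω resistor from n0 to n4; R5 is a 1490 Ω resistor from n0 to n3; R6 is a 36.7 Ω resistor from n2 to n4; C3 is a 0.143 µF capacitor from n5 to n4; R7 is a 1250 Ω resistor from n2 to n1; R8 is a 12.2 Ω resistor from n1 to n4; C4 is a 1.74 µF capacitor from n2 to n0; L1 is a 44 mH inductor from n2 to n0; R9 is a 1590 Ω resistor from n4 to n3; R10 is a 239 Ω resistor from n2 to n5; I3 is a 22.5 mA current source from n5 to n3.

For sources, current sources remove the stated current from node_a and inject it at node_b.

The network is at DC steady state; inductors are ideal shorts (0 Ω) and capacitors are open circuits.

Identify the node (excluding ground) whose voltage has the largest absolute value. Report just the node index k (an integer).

MNA unknowns: 5 node voltages V₁..V_5 plus 1 source current (L1)
I1: z[0]−=0.0231, z[3]+=0.0231
R1: Y=0.1263 on G[5,3]
I2: z[2]−=0.618, z[3]+=0.618
C1: Y=0.000 on G[4,5]
R2: Y=0.01953 on G[4,0]
C2: Y=0.000 on G[5,4]
R3: Y=0.05814 on G[5,0]
R4: Y=0.9709 on G[0,4]
R5: Y=0.0006711 on G[0,3]
R6: Y=0.02725 on G[2,4]
C3: Y=0.000 on G[5,4]
R7: Y=0.0008000 on G[2,1]
R8: Y=0.08197 on G[1,4]
C4: Y=0.000 on G[2,0]
L1: row V2−V0=0, i_L1 at 2,0
R9: Y=0.0006289 on G[4,3]
R10: Y=0.004184 on G[2,5]
I3: z[5]−=0.0225, z[3]+=0.0225
solve → V1=0.009212, V2=0.000, V3=15.07, V4=0.009302, V5=9.972
aux → i_L1=-0.5760

3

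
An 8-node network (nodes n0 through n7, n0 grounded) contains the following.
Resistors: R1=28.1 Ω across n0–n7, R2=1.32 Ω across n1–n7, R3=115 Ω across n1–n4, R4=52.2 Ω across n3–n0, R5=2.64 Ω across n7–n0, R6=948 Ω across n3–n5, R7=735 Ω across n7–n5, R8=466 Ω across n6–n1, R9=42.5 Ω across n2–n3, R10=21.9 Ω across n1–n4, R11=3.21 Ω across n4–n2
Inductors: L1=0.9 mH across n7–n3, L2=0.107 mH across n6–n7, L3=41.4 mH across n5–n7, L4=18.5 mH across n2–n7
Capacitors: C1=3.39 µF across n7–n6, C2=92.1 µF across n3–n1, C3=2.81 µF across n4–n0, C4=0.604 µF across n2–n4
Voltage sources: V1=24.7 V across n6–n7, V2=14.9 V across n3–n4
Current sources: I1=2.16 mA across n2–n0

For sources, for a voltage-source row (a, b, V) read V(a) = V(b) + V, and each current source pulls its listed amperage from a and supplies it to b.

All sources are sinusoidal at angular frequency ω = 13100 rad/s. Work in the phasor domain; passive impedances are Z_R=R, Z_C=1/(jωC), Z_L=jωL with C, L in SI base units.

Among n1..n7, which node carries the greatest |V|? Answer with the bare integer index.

MNA unknowns: 7 node voltages V₁..V_7 plus 2 source currents (V1, V2)
R1: Y=0.03559+0.000j on G[0,7]
L1: Y=0.000-0.08482j on G[7,3]
C1: Y=0.000+0.04441j on G[7,6]
R2: Y=0.7576+0.000j on G[1,7]
C2: Y=0.000+1.207j on G[3,1]
R3: Y=0.008696+0.000j on G[1,4]
R4: Y=0.01916+0.000j on G[3,0]
R5: Y=0.3788+0.000j on G[7,0]
C3: Y=0.000+0.03681j on G[4,0]
R6: Y=0.001055+0.000j on G[3,5]
C4: Y=0.000+0.007912j on G[2,4]
R7: Y=0.001361+0.000j on G[7,5]
R8: Y=0.002146+0.000j on G[6,1]
R9: Y=0.02353+0.000j on G[2,3]
R10: Y=0.04566+0.000j on G[1,4]
L2: Y=0.000-0.7134j on G[6,7]
R11: Y=0.3115+0.000j on G[4,2]
L3: Y=0.000-0.001844j on G[5,7]
L4: Y=0.000-0.004126j on G[2,7]
V1: row V6−V7=24.7, i_V1 at 6,7
V2: row V3−V4=14.9, i_V2 at 3,4
I1: z[2]−=0.00216, z[0]+=0.00216
solve → V1=0.1836+1.865j, V2=-13.24+0.9981j, V3=0.6244+1.187j, V4=-14.28+1.187j, V5=0.2296+1.322j, V6=24.77+1.213j, V7=0.07133+1.213j
aux → i_V1=-0.05276+16.53j, i_V2=-1.155-0.5119j

6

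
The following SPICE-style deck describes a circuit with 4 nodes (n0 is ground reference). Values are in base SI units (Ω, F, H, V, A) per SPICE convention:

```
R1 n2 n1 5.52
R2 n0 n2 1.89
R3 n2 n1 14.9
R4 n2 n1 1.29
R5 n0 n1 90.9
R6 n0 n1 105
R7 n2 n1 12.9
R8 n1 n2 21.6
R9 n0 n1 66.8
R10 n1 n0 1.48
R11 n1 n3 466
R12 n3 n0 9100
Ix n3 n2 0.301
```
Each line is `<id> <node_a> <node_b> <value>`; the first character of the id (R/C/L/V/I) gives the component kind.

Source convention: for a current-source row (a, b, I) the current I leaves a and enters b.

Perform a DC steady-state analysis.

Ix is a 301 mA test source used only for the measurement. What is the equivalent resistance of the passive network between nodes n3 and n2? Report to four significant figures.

R_eq = 444.0 Ω

Apply KCL at each of the 3 non-ground nodes and solve the resulting linear system.
Node n1: branches {R1, R3, R4, R5, R6, R7, R8, R9, R10, R11} → V_1 = -0.07485
Node n2: branches {R1, R2, R3, R4, R7, R8, Ix} → V_2 = 0.1283
Node n3: branches {R11, R12, Ix} → V_3 = -133.5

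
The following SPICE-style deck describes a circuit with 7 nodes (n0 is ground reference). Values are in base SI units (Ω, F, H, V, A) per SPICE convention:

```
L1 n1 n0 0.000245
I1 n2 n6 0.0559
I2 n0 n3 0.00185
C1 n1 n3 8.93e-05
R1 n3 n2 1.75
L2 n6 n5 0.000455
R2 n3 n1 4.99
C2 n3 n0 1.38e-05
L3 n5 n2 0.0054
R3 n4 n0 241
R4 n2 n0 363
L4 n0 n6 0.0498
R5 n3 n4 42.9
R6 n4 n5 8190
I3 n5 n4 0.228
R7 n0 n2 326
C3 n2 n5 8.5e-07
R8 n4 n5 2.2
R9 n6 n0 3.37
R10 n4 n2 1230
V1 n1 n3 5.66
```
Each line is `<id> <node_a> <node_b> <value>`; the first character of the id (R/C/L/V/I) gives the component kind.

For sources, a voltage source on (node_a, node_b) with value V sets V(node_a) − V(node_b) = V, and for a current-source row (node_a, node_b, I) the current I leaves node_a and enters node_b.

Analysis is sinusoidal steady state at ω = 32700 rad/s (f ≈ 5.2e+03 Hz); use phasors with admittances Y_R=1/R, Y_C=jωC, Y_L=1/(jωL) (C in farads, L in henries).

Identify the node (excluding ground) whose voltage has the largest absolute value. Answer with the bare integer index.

Element admittances at ω=32700 rad/s:
  Y(L1) = 0.000-0.1248j S between n1,n0
  I1: injects 0.0559 A into n6 (from n2)
  I2: injects 0.00185 A into n3 (from n0)
  Y(C1) = 0.000+2.920j S between n1,n3
  Y(R1) = 0.5714+0.000j S between n3,n2
  Y(L2) = 0.000-0.06721j S between n6,n5
  Y(R2) = 0.2004+0.000j S between n3,n1
  Y(C2) = 0.000+0.4513j S between n3,n0
  Y(L3) = 0.000-0.005663j S between n5,n2
  Y(R3) = 0.004149+0.000j S between n4,n0
  Y(R4) = 0.002755+0.000j S between n2,n0
  Y(L4) = 0.000-0.0006141j S between n0,n6
  Y(R5) = 0.02331+0.000j S between n3,n4
  Y(R6) = 0.0001221+0.000j S between n4,n5
  I3: injects 0.228 A into n4 (from n5)
  Y(R7) = 0.003067+0.000j S between n0,n2
  Y(C3) = 0.000+0.02780j S between n2,n5
  Y(R8) = 0.4545+0.000j S between n4,n5
  Y(R9) = 0.2967+0.000j S between n6,n0
  Y(R10) = 0.0008130+0.000j S between n4,n2
  V1: constraint V(n1)−V(n3) = 5.66
Assemble and solve the 7×7 MNA system:
  V(n1)=7.715+0.3535j  V(n2)=1.914+0.2731j  V(n3)=2.055+0.3535j  V(n4)=0.4729+0.7918j  V(n5)=-0.1080+0.8224j  V(n6)=0.3507+0.1046j
  i(V1)=-1.178-15.56j

1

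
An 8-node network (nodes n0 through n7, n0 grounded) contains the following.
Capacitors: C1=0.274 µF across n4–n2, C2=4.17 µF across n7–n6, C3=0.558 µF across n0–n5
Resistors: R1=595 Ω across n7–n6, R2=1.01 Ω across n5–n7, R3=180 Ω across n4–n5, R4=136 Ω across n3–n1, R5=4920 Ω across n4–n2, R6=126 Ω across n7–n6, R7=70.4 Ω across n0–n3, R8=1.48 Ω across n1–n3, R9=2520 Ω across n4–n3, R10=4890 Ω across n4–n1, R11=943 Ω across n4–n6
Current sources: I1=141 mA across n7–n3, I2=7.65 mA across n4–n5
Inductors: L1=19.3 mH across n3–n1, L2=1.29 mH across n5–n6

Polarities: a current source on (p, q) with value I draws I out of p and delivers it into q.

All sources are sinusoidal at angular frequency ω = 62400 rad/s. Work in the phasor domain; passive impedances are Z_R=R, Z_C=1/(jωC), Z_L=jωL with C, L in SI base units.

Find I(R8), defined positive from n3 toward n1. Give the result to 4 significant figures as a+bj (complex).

MNA unknowns: 7 node voltages V₁..V_7
C1: Y=0.000+0.01710j on G[4,2]
R1: Y=0.001681+0.000j on G[7,6]
I1: z[7]−=0.141, z[3]+=0.141
R2: Y=0.9901+0.000j on G[5,7]
R3: Y=0.005556+0.000j on G[4,5]
L1: Y=0.000-0.0008303j on G[3,1]
C2: Y=0.000+0.2602j on G[7,6]
R4: Y=0.007353+0.000j on G[3,1]
R5: Y=0.0002033+0.000j on G[4,2]
L2: Y=0.000-0.01242j on G[5,6]
C3: Y=0.000+0.03482j on G[0,5]
R6: Y=0.007937+0.000j on G[7,6]
R7: Y=0.01420+0.000j on G[0,3]
R8: Y=0.6757+0.000j on G[1,3]
R9: Y=0.0003968+0.000j on G[4,3]
R10: Y=0.0002045+0.000j on G[4,1]
R11: Y=0.001060+0.000j on G[4,6]
I2: z[4]−=0.00765, z[5]+=0.00765
solve → V1=9.506+0.1459j, V2=-0.3441+3.568j, V3=9.509+0.1449j, V4=-0.3441+3.568j, V5=-0.05911+3.879j, V6=-0.2101+3.877j, V7=-0.2016+3.877j

0.001994-0.0006898j A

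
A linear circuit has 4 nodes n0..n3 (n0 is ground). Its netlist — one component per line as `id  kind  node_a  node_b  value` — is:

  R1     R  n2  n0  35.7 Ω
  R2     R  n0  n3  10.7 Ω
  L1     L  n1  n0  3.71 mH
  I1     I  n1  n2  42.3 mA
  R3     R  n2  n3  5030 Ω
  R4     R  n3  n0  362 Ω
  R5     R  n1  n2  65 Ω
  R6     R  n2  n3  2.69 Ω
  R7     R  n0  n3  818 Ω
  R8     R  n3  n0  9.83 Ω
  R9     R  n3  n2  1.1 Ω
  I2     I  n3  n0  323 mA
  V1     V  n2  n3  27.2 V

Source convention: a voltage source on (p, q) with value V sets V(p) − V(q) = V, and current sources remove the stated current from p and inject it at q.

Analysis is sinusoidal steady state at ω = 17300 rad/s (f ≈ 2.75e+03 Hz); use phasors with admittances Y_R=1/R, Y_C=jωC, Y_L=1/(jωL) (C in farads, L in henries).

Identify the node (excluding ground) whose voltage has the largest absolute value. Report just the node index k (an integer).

Element admittances at ω=17300 rad/s:
  Y(R1) = 0.02801+0.000j S between n2,n0
  Y(R2) = 0.09346+0.000j S between n0,n3
  Y(L1) = 0.000-0.01558j S between n1,n0
  I1: injects 0.0423 A into n2 (from n1)
  Y(R3) = 0.0001988+0.000j S between n2,n3
  Y(R4) = 0.002762+0.000j S between n3,n0
  Y(R5) = 0.01538+0.000j S between n1,n2
  Y(R6) = 0.3717+0.000j S between n2,n3
  Y(R7) = 0.001222+0.000j S between n0,n3
  Y(R8) = 0.1017+0.000j S between n3,n0
  Y(R9) = 0.9091+0.000j S between n3,n2
  I2: injects 0.323 A into n0 (from n3)
  V1: constraint V(n2)−V(n3) = 27.2
Assemble and solve the 4×4 MNA system:
  V(n1)=9.070+9.808j  V(n2)=21.75+0.6220j  V(n3)=-5.448+0.6220j
  i(V1)=-35.61+0.1239j

2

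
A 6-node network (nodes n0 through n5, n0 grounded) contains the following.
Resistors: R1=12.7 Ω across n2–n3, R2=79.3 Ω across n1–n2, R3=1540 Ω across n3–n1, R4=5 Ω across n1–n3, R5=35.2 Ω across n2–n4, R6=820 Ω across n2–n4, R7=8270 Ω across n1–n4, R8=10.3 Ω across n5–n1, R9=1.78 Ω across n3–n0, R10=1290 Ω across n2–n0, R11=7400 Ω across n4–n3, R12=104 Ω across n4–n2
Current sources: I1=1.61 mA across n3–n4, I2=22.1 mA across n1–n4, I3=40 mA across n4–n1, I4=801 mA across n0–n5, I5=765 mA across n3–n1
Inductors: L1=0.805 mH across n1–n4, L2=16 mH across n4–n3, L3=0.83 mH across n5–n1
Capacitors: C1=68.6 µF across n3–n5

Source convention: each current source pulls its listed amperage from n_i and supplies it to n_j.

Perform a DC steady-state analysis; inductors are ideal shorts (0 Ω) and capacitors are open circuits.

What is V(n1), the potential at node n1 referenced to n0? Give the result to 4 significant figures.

1.424 V

Element admittances at DC:
  Y(R1) = 0.07874 S between n2,n3
  Y(R2) = 0.01261 S between n1,n2
  Y(R3) = 0.0006494 S between n3,n1
  I1: injects 0.00161 A into n4 (from n3)
  L1: short n1↔n4 (DC inductor)
  Y(R4) = 0.2000 S between n1,n3
  Y(R5) = 0.02841 S between n2,n4
  I2: injects 0.0221 A into n4 (from n1)
  Y(R6) = 0.001220 S between n2,n4
  I3: injects 0.04 A into n1 (from n4)
  Y(C1) = 0.000 S between n3,n5
  L2: short n4↔n3 (DC inductor)
  Y(R7) = 0.0001209 S between n1,n4
  I4: injects 0.801 A into n5 (from n0)
  Y(R8) = 0.09709 S between n5,n1
  Y(R9) = 0.5618 S between n3,n0
  Y(R10) = 0.0007752 S between n2,n0
  Y(R11) = 0.0001351 S between n4,n3
  L3: short n5↔n1 (DC inductor)
  Y(R12) = 0.009615 S between n4,n2
  I5: injects 0.765 A into n1 (from n3)
Assemble and solve the 8×8 MNA system:
  V(n1)=1.424  V(n2)=1.415  V(n3)=1.424  V(n4)=1.424  V(n5)=1.424
  i(L1)=1.584  i(L2)=1.567  i(L3)=0.8010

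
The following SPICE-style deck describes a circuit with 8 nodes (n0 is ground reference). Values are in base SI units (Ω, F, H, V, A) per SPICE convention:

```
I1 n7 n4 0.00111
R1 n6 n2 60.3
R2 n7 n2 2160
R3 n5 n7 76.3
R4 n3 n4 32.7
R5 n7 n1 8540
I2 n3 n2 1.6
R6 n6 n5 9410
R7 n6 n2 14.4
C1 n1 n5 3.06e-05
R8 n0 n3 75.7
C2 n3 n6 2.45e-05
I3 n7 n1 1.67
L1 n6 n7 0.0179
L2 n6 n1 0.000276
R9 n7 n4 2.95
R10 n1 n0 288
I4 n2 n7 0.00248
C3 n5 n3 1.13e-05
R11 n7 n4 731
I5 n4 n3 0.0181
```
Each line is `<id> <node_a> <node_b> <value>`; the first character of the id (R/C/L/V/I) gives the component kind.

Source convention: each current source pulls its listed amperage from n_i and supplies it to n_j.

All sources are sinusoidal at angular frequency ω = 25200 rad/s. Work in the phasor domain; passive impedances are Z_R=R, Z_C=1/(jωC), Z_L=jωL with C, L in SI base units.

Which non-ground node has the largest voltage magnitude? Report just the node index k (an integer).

7

Apply KCL at each of the 7 non-ground nodes and solve the resulting linear system.
Node n1: branches {R5, C1, I3, L2, R10} → V_1 = 9.084-28.29j
Node n2: branches {R1, R2, I2, R7, I4} → V_2 = 12.55+14.94j
Node n3: branches {R4, I2, R8, C2, C3, I5} → V_3 = -2.388+7.436j
Node n4: branches {I1, R4, R9, R11, I5} → V_4 = -35.95-1.551j
Node n5: branches {R3, R6, C1, C3} → V_5 = 6.189-18.09j
Node n6: branches {R1, R6, R7, C2, L1, L2} → V_6 = -5.739+15.04j
Node n7: branches {I1, R2, R3, R5, I3, L1, R9, I4, R11} → V_7 = -38.92-2.358j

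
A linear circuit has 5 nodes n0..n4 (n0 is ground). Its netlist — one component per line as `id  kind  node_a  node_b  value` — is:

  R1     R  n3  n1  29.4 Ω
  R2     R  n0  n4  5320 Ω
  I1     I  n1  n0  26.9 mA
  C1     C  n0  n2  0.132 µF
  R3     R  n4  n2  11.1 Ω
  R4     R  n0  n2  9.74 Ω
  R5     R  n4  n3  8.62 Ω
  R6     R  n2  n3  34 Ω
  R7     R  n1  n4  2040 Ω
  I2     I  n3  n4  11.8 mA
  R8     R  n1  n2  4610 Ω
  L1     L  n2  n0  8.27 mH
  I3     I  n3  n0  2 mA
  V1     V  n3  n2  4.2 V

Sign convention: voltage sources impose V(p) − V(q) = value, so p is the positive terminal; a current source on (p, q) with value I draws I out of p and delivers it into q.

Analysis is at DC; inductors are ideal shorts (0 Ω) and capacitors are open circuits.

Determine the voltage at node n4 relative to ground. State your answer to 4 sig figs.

2.421 V

Apply KCL at each of the 4 non-ground nodes and solve the resulting linear system.
Node n1: branches {R1, I1, R7, R8} → V_1 = 3.374
Node n2: branches {C1, R3, R4, R6, R8, L1, V1} → V_2 = 0.000
Node n3: branches {R1, R5, R6, I2, I3, V1} → V_3 = 4.200
Node n4: branches {R2, R3, R5, R7, I2} → V_4 = 2.421
Source currents: i(L1)=-0.02936, i(V1)=-0.3718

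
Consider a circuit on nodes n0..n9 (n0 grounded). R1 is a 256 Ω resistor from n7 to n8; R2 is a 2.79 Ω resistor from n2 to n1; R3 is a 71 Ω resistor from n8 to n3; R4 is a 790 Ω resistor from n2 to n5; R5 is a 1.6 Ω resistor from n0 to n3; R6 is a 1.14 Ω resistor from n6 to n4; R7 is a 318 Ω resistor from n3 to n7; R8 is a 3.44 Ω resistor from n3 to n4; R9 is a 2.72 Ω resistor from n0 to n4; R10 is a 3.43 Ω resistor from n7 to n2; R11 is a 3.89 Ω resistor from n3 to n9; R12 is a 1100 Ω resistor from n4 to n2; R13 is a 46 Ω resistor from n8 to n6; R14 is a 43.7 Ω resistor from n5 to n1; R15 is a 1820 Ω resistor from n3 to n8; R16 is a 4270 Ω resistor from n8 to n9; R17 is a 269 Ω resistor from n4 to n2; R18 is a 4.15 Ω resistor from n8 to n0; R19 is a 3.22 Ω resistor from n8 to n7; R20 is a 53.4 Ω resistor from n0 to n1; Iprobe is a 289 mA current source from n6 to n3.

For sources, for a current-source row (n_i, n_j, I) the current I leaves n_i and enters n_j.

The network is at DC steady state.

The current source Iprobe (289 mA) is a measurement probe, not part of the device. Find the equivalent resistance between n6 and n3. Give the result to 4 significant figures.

R_eq = 2.933 Ω

Element admittances at DC:
  Y(R1) = 0.003906 S between n7,n8
  Y(R2) = 0.3584 S between n2,n1
  Y(R3) = 0.01408 S between n8,n3
  Y(R4) = 0.001266 S between n2,n5
  Y(R5) = 0.6250 S between n0,n3
  Y(R6) = 0.8772 S between n6,n4
  Y(R7) = 0.003145 S between n3,n7
  Y(R8) = 0.2907 S between n3,n4
  Y(R9) = 0.3676 S between n0,n4
  Y(R10) = 0.2915 S between n7,n2
  Y(R11) = 0.2571 S between n3,n9
  Y(R12) = 0.0009091 S between n4,n2
  Y(R13) = 0.02174 S between n8,n6
  Y(R14) = 0.02288 S between n5,n1
  Y(R15) = 0.0005495 S between n3,n8
  Y(R16) = 0.0002342 S between n8,n9
  Y(R17) = 0.003717 S between n4,n2
  Y(R18) = 0.2410 S between n8,n0
  Y(R19) = 0.3106 S between n8,n7
  Y(R20) = 0.01873 S between n0,n1
  Iprobe: injects 0.289 A into n3 (from n6)
Assemble and solve the 9×9 MNA system:
  V(n1)=-0.03802  V(n2)=-0.04000  V(n3)=0.2074  V(n4)=-0.3255  V(n5)=-0.03813  V(n6)=-0.6401  V(n7)=-0.03791  V(n8)=-0.03843  V(n9)=0.2072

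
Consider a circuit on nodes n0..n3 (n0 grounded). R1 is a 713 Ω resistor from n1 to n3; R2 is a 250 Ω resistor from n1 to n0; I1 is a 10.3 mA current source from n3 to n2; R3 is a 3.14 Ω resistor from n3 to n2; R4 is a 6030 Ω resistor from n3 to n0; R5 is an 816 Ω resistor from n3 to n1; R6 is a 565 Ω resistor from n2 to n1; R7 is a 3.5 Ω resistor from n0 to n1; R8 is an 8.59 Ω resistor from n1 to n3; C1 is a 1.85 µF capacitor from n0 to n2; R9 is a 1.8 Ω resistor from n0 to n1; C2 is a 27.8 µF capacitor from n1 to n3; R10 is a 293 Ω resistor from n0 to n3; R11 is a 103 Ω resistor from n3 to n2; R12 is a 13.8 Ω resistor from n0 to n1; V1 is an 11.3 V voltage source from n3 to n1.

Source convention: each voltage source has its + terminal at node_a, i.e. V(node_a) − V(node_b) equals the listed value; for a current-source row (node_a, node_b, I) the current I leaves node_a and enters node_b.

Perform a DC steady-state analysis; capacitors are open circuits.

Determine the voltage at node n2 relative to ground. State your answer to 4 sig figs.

Apply KCL at each of the 3 non-ground nodes and solve the resulting linear system.
Node n1: branches {R1, R2, R5, R6, R7, R8, R9, C2, R12, V1} → V_1 = -0.04389
Node n2: branches {I1, R3, R6, C1, R11} → V_2 = 11.23
Node n3: branches {R1, I1, R3, R4, R5, R8, C2, R10, R11, V1} → V_3 = 11.26
Source currents: i(V1)=-1.405

11.23 V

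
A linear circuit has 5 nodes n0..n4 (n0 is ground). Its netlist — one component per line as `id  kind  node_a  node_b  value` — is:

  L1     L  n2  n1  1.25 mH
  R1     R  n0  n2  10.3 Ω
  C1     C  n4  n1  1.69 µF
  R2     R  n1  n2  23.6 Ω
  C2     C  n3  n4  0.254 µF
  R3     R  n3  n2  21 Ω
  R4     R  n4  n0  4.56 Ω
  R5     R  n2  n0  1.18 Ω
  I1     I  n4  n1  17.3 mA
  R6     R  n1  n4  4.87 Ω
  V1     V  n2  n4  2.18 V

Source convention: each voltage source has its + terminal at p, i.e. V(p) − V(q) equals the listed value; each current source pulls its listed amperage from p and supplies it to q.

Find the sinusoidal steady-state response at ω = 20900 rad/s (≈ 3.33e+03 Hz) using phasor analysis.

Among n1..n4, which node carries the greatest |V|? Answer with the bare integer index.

Element admittances at ω=20900 rad/s:
  Y(L1) = 0.000-0.03828j S between n2,n1
  Y(R1) = 0.09709+0.000j S between n0,n2
  Y(C1) = 0.000+0.03532j S between n4,n1
  Y(R2) = 0.04237+0.000j S between n1,n2
  Y(C2) = 0.000+0.005309j S between n3,n4
  Y(R3) = 0.04762+0.000j S between n3,n2
  Y(R4) = 0.2193+0.000j S between n4,n0
  Y(R5) = 0.8475+0.000j S between n2,n0
  I1: injects 0.0173 A into n1 (from n4)
  Y(R6) = 0.2053+0.000j S between n1,n4
  V1: constraint V(n2)−V(n4) = 2.18
Assemble and solve the 5×5 MNA system:
  V(n1)=-1.323-0.3315j  V(n2)=0.4108+0.000j  V(n3)=0.3840-0.2400j  V(n4)=-1.769+0.000j
  i(V1)=-0.4754+0.04087j

4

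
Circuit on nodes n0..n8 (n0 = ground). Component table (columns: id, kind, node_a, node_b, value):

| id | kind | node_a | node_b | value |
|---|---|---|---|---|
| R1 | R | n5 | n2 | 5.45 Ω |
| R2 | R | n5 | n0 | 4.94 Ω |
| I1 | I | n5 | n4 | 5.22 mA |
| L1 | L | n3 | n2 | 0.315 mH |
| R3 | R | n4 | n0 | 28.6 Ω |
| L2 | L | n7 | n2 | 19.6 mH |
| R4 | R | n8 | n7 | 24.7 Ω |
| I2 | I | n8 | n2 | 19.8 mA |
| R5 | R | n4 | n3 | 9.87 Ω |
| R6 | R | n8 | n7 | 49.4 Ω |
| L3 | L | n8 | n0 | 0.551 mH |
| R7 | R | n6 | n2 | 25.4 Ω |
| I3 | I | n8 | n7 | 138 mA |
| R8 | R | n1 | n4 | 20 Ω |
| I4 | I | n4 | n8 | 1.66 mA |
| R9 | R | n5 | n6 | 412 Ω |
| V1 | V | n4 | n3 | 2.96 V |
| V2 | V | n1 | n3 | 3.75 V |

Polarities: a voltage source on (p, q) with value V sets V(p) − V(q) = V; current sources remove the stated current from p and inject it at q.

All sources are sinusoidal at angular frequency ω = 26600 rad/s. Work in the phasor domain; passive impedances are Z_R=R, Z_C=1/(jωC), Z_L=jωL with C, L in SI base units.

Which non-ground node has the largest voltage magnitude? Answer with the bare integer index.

1

Element admittances at ω=26600 rad/s:
  Y(R1) = 0.1835+0.000j S between n5,n2
  Y(R2) = 0.2024+0.000j S between n5,n0
  I1: injects 0.00522 A into n4 (from n5)
  Y(L1) = 0.000-0.1193j S between n3,n2
  Y(R3) = 0.03497+0.000j S between n4,n0
  Y(L2) = 0.000-0.001918j S between n7,n2
  Y(R4) = 0.04049+0.000j S between n8,n7
  I2: injects 0.0198 A into n2 (from n8)
  Y(R5) = 0.1013+0.000j S between n4,n3
  Y(R6) = 0.02024+0.000j S between n8,n7
  Y(L3) = 0.000-0.06823j S between n8,n0
  Y(R7) = 0.03937+0.000j S between n6,n2
  I3: injects 0.138 A into n7 (from n8)
  Y(R8) = 0.05000+0.000j S between n1,n4
  I4: injects 0.00166 A into n8 (from n4)
  Y(R9) = 0.002427+0.000j S between n5,n6
  V1: constraint V(n4)−V(n3) = 2.96
  V2: constraint V(n1)−V(n3) = 3.75
Assemble and solve the 10×10 MNA system:
  V(n1)=3.012-0.4971j  V(n2)=-0.5924+0.1241j  V(n3)=-0.7381-0.4971j  V(n4)=2.222-0.4971j  V(n5)=-0.2970+0.05937j  V(n6)=-0.5753+0.1203j  V(n7)=2.203-0.1693j  V(n8)=-0.07859-0.2576j
  i(V1)=-0.3345+0.01738j  i(V2)=-0.03950+0.000j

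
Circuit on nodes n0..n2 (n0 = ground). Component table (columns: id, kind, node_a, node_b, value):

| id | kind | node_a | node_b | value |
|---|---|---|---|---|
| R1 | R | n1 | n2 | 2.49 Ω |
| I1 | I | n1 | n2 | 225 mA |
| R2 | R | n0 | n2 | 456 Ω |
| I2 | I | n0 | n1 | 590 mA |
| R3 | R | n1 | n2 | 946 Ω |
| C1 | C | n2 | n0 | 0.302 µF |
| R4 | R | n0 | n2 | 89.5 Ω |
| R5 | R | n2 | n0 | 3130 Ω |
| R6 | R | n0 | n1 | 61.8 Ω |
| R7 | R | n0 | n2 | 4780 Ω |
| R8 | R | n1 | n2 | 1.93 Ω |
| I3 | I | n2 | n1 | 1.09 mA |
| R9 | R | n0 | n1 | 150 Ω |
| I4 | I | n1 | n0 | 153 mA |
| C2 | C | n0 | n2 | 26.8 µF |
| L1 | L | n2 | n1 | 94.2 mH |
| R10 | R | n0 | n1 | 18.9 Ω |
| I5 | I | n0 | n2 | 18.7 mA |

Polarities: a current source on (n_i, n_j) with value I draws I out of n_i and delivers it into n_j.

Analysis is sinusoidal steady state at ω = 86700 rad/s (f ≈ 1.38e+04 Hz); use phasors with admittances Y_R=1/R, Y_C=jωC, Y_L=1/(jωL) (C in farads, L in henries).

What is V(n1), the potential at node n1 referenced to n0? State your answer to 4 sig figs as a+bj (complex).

0.2200-0.1726j V

MNA unknowns: 2 node voltages V₁..V_2
R1: Y=0.4016+0.000j on G[1,2]
I1: z[1]−=0.225, z[2]+=0.225
R2: Y=0.002193+0.000j on G[0,2]
I2: z[0]−=0.59, z[1]+=0.59
R3: Y=0.001057+0.000j on G[1,2]
C1: Y=0.000+0.02618j on G[2,0]
R4: Y=0.01117+0.000j on G[0,2]
R5: Y=0.0003195+0.000j on G[2,0]
R6: Y=0.01618+0.000j on G[0,1]
R7: Y=0.0002092+0.000j on G[0,2]
R8: Y=0.5181+0.000j on G[1,2]
I3: z[2]−=0.00109, z[1]+=0.00109
R9: Y=0.006667+0.000j on G[0,1]
I4: z[1]−=0.153, z[0]+=0.153
C2: Y=0.000+2.324j on G[0,2]
L1: Y=0.000-0.0001224j on G[2,1]
R10: Y=0.05291+0.000j on G[0,1]
I5: z[0]−=0.0187, z[2]+=0.0187
solve → V1=0.2200-0.1726j, V2=0.006669-0.1868j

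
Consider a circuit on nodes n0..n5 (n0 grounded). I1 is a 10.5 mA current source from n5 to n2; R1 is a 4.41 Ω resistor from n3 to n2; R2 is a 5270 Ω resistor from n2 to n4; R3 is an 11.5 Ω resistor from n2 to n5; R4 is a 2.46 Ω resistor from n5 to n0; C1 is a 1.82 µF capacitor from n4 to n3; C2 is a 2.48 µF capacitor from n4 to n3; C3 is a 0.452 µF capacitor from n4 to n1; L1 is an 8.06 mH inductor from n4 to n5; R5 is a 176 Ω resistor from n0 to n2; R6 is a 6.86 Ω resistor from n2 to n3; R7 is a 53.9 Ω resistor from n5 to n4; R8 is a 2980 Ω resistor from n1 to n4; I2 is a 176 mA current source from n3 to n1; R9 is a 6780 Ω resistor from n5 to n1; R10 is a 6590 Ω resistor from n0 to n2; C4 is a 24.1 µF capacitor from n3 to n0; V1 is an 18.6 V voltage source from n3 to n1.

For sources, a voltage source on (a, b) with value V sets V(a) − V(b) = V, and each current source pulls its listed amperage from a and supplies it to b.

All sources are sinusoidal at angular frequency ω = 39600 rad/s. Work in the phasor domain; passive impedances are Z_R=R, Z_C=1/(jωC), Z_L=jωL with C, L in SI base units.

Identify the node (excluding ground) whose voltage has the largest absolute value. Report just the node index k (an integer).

MNA unknowns: 5 node voltages V₁..V_5 plus 1 source current (V1)
I1: z[5]−=0.0105, z[2]+=0.0105
R1: Y=0.2268+0.000j on G[3,2]
R2: Y=0.0001898+0.000j on G[2,4]
R3: Y=0.08696+0.000j on G[2,5]
R4: Y=0.4065+0.000j on G[5,0]
C1: Y=0.000+0.07207j on G[4,3]
C2: Y=0.000+0.09821j on G[4,3]
C3: Y=0.000+0.01790j on G[4,1]
L1: Y=0.000-0.003133j on G[4,5]
R5: Y=0.005682+0.000j on G[0,2]
R6: Y=0.1458+0.000j on G[2,3]
R7: Y=0.01855+0.000j on G[5,4]
R8: Y=0.0003356+0.000j on G[1,4]
I2: z[3]−=0.176, z[1]+=0.176
R9: Y=0.0001475+0.000j on G[5,1]
R10: Y=0.0001517+0.000j on G[0,2]
C4: Y=0.000+0.9544j on G[3,0]
V1: row V3−V1=18.6, i_V1 at 3,1
solve → V1=-18.60-0.03848j, V2=0.005597-0.03114j, V3=0.0008213-0.03848j, V4=-1.779-0.1797j, V5=-0.09042-0.001481j
aux → i_V1=-0.1869-0.3010j

1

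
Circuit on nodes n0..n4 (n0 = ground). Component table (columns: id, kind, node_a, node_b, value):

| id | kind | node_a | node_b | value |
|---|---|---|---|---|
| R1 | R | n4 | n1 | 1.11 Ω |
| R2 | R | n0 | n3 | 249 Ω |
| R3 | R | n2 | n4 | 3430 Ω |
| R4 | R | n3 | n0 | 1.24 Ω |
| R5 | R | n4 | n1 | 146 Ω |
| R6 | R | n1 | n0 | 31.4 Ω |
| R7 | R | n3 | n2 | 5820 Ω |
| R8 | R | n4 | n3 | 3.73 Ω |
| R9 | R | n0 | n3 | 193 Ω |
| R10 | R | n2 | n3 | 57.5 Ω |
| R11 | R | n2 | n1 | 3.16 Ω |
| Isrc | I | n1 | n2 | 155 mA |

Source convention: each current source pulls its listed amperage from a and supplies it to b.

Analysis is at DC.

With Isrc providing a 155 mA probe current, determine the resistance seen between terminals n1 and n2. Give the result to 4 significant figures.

Apply KCL at each of the 4 non-ground nodes and solve the resulting linear system.
Node n1: branches {R1, R5, R6, R11, Isrc} → V_1 = -0.03094
Node n2: branches {R3, R7, R10, R11, Isrc} → V_2 = 0.4344
Node n3: branches {R2, R4, R7, R8, R9, R10} → V_3 = 0.001208
Node n4: branches {R1, R3, R5, R8} → V_4 = -0.02350

R_eq = 3.002 Ω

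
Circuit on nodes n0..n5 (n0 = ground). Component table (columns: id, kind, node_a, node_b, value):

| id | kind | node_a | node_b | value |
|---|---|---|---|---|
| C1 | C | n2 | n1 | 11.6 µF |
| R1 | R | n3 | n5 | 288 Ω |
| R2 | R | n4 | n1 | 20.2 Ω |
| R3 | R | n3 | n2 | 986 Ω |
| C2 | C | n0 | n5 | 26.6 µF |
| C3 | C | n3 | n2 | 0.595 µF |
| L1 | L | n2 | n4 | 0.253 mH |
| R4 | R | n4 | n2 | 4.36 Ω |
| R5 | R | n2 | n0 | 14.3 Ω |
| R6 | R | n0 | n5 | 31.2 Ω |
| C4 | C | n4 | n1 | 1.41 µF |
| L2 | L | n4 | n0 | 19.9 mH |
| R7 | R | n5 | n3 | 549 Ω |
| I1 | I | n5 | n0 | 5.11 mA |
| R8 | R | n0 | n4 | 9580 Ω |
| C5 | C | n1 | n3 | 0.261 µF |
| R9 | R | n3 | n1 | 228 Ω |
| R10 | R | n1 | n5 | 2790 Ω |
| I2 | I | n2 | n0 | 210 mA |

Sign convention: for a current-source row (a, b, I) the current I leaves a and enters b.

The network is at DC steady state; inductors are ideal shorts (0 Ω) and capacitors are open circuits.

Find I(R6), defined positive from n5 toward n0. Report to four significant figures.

MNA unknowns: 5 node voltages V₁..V_5 plus 2 source currents (L1, L2)
C1: Y=0.000 on G[2,1]
R1: Y=0.003472 on G[3,5]
R2: Y=0.04950 on G[4,1]
R3: Y=0.001014 on G[3,2]
C2: Y=0.000 on G[0,5]
C3: Y=0.000 on G[3,2]
L1: row V2−V4=0, i_L1 at 2,4
R4: Y=0.2294 on G[4,2]
R5: Y=0.06993 on G[2,0]
R6: Y=0.03205 on G[0,5]
C4: Y=0.000 on G[4,1]
L2: row V4−V0=0, i_L2 at 4,0
R7: Y=0.001821 on G[5,3]
I1: z[5]−=0.00511, z[0]+=0.00511
R8: Y=0.0001044 on G[0,4]
C5: Y=0.000 on G[1,3]
R9: Y=0.004386 on G[3,1]
R10: Y=0.0003584 on G[1,5]
I2: z[2]−=0.21, z[0]+=0.21
solve → V1=-0.007049, V2=0.000, V3=-0.07525, V4=0.000, V5=-0.1462
aux → i_L1=-0.2101, i_L2=-0.2104

-0.004685 A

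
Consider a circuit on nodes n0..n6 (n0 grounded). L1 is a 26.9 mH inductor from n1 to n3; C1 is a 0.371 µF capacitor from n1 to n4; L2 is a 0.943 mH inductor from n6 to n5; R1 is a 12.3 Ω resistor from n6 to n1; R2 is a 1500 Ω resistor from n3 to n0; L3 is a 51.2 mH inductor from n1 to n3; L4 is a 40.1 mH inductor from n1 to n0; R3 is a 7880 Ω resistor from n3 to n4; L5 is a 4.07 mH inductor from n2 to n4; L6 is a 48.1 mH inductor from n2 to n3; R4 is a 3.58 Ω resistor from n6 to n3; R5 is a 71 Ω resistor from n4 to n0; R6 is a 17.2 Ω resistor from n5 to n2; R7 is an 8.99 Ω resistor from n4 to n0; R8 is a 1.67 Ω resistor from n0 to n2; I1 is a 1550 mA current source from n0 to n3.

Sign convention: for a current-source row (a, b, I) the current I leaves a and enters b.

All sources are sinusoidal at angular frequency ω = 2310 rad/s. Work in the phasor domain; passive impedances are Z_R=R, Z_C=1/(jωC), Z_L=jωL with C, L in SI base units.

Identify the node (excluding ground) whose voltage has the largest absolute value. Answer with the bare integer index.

3

Apply KCL at each of the 6 non-ground nodes and solve the resulting linear system.
Node n1: branches {L1, C1, R1, L3, L4} → V_1 = 22.25+11.94j
Node n2: branches {L5, L6, R6, R8} → V_2 = 2.123+0.5454j
Node n3: branches {L1, R2, L3, R3, L6, R4, I1} → V_3 = 28.57+12.49j
Node n4: branches {C1, R3, L5, R5, R7} → V_4 = 1.045-0.7558j
Node n5: branches {L2, R6} → V_5 = 24.51+8.286j
Node n6: branches {L2, R1, R4} → V_6 = 23.53+11.12j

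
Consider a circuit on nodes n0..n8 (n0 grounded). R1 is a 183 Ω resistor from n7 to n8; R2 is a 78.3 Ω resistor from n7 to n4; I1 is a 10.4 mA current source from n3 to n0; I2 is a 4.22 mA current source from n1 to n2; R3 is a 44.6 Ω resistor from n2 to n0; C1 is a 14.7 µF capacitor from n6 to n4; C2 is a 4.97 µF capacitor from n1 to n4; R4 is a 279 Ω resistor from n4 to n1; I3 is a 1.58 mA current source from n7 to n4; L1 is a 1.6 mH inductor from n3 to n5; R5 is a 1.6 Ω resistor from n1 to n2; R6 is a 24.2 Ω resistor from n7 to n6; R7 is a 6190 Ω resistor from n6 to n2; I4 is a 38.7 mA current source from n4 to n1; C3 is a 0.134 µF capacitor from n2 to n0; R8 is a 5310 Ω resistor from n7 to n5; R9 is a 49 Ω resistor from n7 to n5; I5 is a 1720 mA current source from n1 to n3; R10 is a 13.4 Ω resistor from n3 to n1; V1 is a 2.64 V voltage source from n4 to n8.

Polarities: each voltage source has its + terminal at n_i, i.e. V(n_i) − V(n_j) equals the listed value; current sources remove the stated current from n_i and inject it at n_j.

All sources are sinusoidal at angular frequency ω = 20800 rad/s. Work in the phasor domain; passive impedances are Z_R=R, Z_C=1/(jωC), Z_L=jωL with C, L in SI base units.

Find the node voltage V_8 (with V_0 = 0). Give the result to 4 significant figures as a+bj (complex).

Element admittances at ω=20800 rad/s:
  Y(R1) = 0.005464+0.000j S between n7,n8
  Y(R2) = 0.01277+0.000j S between n7,n4
  I1: injects 0.0104 A into n0 (from n3)
  I2: injects 0.00422 A into n2 (from n1)
  Y(R3) = 0.02242+0.000j S between n2,n0
  Y(C1) = 0.000+0.3058j S between n6,n4
  Y(C2) = 0.000+0.1034j S between n1,n4
  Y(R4) = 0.003584+0.000j S between n4,n1
  I3: injects 0.00158 A into n4 (from n7)
  Y(L1) = 0.000-0.03005j S between n3,n5
  Y(R5) = 0.6250+0.000j S between n1,n2
  Y(R6) = 0.04132+0.000j S between n7,n6
  Y(R7) = 0.0001616+0.000j S between n6,n2
  I4: injects 0.0387 A into n1 (from n4)
  Y(C3) = 0.000+0.002787j S between n2,n0
  Y(R8) = 0.0001883+0.000j S between n7,n5
  Y(R9) = 0.02041+0.000j S between n7,n5
  I5: injects 1.72 A into n3 (from n1)
  Y(R10) = 0.07463+0.000j S between n3,n1
  V1: constraint V(n4)−V(n8) = 2.64
Assemble and solve the 9×9 MNA system:
  V(n1)=-0.4799+0.05752j  V(n2)=-0.4568+0.05678j  V(n3)=18.80+1.135j  V(n4)=-1.175-2.211j  V(n5)=16.13-7.870j  V(n6)=-1.331-2.795j  V(n7)=2.991-3.966j  V(n8)=-3.815-2.211j
  i(V1)=-0.03719+0.009593j

-3.815-2.211j V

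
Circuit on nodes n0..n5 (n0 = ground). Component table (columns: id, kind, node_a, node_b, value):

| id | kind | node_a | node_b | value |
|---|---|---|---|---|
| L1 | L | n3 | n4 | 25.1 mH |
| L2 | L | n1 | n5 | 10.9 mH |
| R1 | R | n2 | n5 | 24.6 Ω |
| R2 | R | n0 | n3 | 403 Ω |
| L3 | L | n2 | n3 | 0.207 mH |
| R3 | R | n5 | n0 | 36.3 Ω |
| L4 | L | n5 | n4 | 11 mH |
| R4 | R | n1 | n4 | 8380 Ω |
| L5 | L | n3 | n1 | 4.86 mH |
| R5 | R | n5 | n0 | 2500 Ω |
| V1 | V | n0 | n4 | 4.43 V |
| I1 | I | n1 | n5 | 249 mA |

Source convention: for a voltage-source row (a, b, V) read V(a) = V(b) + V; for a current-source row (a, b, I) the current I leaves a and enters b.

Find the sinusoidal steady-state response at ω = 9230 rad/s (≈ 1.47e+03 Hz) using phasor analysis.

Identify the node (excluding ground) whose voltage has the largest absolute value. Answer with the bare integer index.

1

Apply KCL at each of the 5 non-ground nodes and solve the resulting linear system.
Node n1: branches {L2, R4, L5, I1} → V_1 = -2.940-6.878j
Node n2: branches {R1, L3} → V_2 = -4.149+0.8656j
Node n3: branches {L1, R2, L3, L5} → V_3 = -4.100+0.5634j
Node n4: branches {L1, L4, R4, V1} → V_4 = -4.430+0.000j
Node n5: branches {L2, R1, R3, L4, R5, I1} → V_5 = -0.2582+1.501j
Source currents: i(V1)=-0.01739+0.04334j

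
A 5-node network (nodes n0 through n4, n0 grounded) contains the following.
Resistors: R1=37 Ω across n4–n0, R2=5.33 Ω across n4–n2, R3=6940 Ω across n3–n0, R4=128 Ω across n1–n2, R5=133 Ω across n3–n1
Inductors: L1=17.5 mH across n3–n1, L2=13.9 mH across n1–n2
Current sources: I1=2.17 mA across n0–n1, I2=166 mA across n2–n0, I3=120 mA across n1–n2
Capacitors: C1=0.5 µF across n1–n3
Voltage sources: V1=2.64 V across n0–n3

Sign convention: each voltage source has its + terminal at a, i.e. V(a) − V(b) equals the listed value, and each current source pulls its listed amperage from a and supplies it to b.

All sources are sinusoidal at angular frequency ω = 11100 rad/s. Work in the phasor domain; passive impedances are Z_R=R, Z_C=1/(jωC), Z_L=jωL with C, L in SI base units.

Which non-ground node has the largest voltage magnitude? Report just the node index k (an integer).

Element admittances at ω=11100 rad/s:
  Y(R1) = 0.02703+0.000j S between n4,n0
  Y(L1) = 0.000-0.005148j S between n3,n1
  I1: injects 0.00217 A into n1 (from n0)
  Y(R2) = 0.1876+0.000j S between n4,n2
  Y(R3) = 0.0001441+0.000j S between n3,n0
  Y(C1) = 0.000+0.005550j S between n1,n3
  Y(R4) = 0.007812+0.000j S between n1,n2
  I2: injects 0.166 A into n0 (from n2)
  Y(L2) = 0.000-0.006481j S between n1,n2
  Y(R5) = 0.007519+0.000j S between n3,n1
  I3: injects 0.12 A into n2 (from n1)
  V1: constraint V(n0)−V(n3) = 2.64
Assemble and solve the 5×5 MNA system:
  V(n1)=-10.26-1.850j  V(n2)=-4.542+0.7185j  V(n3)=-2.640+0.000j  V(n4)=-3.970+0.6280j
  i(V1)=0.05615+0.01697j

1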